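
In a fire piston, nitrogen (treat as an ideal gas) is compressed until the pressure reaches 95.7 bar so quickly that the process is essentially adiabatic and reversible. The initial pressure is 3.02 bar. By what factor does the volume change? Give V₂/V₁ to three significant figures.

V₂/V₁ ≈ 0.0847

From PV^γ = const, V₂/V₁ = (P₁/P₂)^(1/γ).
For a diatomic ideal gas γ = 7/5.
V₂/V₁ = (3.02/95.7)^(5/7) = 0.08471.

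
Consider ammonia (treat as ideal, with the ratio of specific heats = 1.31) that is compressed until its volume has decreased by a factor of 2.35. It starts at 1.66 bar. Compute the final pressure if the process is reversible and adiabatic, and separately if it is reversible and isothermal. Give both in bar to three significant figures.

adiabatic: 5.08 bar; isothermal: 3.90 bar

Isothermal: P₂ = P₁(V₁/V₂) = 1.66×2.35 = 3.901 bar.
Adiabatic: P₂ = P₁(V₁/V₂)^γ = 1.66×2.35^(1.31) = 5.084 bar.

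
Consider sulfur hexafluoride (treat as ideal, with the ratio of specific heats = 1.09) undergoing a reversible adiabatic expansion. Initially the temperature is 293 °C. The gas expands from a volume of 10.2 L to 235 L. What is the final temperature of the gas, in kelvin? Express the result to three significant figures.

Adiabatic: T₁V₁^(γ−1) = T₂V₂^(γ−1) ⇒ T₂ = T₁ (V₁/V₂)^(γ−1).
T₁ = 293 °C = 566.1 K.
T₂ = 566.1 × (10.2/235)^(0.09) = 426.9 K.

T₂ ≈ 427 K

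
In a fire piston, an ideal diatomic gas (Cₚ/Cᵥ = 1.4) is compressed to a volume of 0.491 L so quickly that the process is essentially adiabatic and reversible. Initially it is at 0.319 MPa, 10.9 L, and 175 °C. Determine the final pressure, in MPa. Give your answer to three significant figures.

P₂ ≈ 24.5 MPa

Since PV^γ is constant along a reversible adiabat, P₂ = P₁ (V₁/V₂)^γ.
P₂ = 0.319 × (10.9/0.491)^(1.4) = 24.47 MPa.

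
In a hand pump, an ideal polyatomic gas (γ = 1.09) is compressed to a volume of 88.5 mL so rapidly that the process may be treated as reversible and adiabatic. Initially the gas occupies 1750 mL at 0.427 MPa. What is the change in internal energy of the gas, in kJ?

ΔU ≈ 2.56 kJ

P₂ = P₁(V₁/V₂)^γ = 0.427×(1750/88.5)^(1.09) = 11.05 MPa.
For a reversible adiabat, W_by_gas = (P₁V₁ − P₂V₂)/(γ−1).
W_by = (427000×0.00175 − 1.105×10^7×8.85×10^-5) / (0.09) = -2558 J.
Q = 0 ⇒ ΔU = −W_by = 2558 J.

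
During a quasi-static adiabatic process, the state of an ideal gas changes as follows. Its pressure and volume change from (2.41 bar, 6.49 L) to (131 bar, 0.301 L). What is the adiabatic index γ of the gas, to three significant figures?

γ ≈ 1.30

PV^γ = const ⇒ γ = ln(P₂/P₁) / ln(V₁/V₂).
γ = ln(131/2.41) / ln(6.49/0.301) = 1.301.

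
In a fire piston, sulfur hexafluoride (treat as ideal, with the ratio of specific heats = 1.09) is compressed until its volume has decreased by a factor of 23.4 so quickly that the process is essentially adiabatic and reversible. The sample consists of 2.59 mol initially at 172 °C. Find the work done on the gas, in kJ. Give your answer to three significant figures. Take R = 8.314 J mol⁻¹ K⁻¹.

Adiabatic: T₁V₁^(γ−1) = T₂V₂^(γ−1) ⇒ T₂ = T₁ (V₁/V₂)^(γ−1).
T₁ = 172 °C = 445.1 K.
T₂ = 445.1 × 23.4^(0.09) = 591.2 K.
Q = 0, so ΔU = W_on_gas = nCᵥΔT with Cᵥ = R/(γ−1) = 92.38 J/(mol·K).
ΔU = 2.59 × 92.38 × (591.2 − 445.1) = 34940 J.

W ≈ 34.9 kJ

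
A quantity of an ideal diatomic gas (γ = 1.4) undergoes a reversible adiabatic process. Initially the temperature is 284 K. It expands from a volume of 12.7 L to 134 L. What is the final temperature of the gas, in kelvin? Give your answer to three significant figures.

T₂ ≈ 111 K

For a reversible adiabat TV^(γ−1) is constant, so T₂ = T₁ (V₁/V₂)^(γ−1).
T₂ = 284 × (12.7/134)^(0.4) = 110.7 K.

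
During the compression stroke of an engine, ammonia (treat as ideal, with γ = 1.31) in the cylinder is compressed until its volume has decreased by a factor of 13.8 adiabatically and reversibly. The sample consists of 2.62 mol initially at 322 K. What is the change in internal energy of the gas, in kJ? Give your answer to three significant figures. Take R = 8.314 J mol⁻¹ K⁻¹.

ΔU ≈ 28.4 kJ

For a reversible adiabat TV^(γ−1) is constant, so T₂ = T₁ (V₁/V₂)^(γ−1).
T₂ = 322 × 13.8^(0.31) = 726.5 K.
Q = 0, so ΔU = W_on_gas = nCᵥΔT with Cᵥ = R/(γ−1) = 26.82 J/(mol·K).
ΔU = 2.62 × 26.82 × (726.5 − 322) = 28420 J.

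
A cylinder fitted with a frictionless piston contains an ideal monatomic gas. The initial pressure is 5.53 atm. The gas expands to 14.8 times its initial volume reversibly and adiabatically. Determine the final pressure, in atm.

P₂ ≈ 0.0620 atm

Since PV^γ is constant along a reversible adiabat, P₂ = P₁ (V₁/V₂)^γ.
For a monatomic ideal gas γ = 5/3.
P₂ = 5.53 × (1/14.8)^(5/3) = 0.06199 atm.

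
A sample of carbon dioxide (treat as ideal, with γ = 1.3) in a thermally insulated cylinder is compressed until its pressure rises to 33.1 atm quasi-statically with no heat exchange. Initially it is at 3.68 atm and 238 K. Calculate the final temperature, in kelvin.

T₂ ≈ 395 K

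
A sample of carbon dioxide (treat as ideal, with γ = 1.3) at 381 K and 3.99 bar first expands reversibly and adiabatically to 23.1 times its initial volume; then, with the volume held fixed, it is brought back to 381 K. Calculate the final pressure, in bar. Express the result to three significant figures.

P₃ ≈ 0.173 bar

Adiabatic step (PV^γ = const): P₂ = 3.99×(1/23.1)^(1.3) = 0.06734 bar; T₂ = 381×(1/23.1)^(0.3) = 148.5 K.
Isochoric: P₃ = P₂(T₃/T₂) = 0.06734 × (381/148.5) = 0.1727 bar.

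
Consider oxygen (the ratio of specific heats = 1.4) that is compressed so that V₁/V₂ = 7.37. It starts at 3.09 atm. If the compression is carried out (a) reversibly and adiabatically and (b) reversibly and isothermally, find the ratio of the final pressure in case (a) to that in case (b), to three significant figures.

P_adiabatic / P_isothermal ≈ 2.22

Isothermal: P_b = P₁(V₁/V₂) = 3.09×7.37.
Adiabatic: P_a = P₁(V₁/V₂)^γ = 3.09×7.37^(1.4).
P_a/P_b = (V₁/V₂)^(γ−1) = 7.37^(0.4) = 2.223.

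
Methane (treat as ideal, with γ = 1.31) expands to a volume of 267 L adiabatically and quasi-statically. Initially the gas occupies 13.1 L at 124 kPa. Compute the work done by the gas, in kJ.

W ≈ 3.18 kJ

P₂ = P₁(V₁/V₂)^γ = 124×(13.1/267)^(1.31) = 2.39 kPa.
For a reversible adiabat, W_by_gas = (P₁V₁ − P₂V₂)/(γ−1).
W_by = (124000×0.0131 − 2390×0.267) / (0.31) = 3182 J.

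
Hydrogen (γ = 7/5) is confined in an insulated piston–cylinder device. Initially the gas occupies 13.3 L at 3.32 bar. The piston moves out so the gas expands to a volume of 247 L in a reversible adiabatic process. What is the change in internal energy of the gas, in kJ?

ΔU ≈ -7.61 kJ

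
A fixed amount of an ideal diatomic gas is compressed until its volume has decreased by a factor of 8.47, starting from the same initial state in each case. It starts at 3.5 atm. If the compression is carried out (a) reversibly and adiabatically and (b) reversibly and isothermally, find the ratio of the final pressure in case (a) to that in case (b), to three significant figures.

P_adiabatic / P_isothermal ≈ 2.35

For a diatomic ideal gas γ = 7/5.
Isothermal: P_b = P₁(V₁/V₂) = 3.5×8.47.
Adiabatic: P_a = P₁(V₁/V₂)^γ = 3.5×8.47^(7/5).
P_a/P_b = (V₁/V₂)^(γ−1) = 8.47^(2/5) = 2.35.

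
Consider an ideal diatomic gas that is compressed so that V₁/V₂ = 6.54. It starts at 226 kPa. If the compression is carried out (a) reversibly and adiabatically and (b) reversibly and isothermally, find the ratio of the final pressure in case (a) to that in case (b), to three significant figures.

For a diatomic ideal gas γ = 7/5.
Isothermal: P_b = P₁(V₁/V₂) = 226×6.54.
Adiabatic: P_a = P₁(V₁/V₂)^γ = 226×6.54^(7/5).
P_a/P_b = (V₁/V₂)^(γ−1) = 6.54^(2/5) = 2.119.

P_adiabatic / P_isothermal ≈ 2.12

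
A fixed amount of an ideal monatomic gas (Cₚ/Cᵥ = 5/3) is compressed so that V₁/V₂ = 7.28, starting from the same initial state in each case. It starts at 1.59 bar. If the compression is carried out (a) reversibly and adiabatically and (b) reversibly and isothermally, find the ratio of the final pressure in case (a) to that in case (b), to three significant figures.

P_adiabatic / P_isothermal ≈ 3.76

Isothermal: P_b = P₁(V₁/V₂) = 1.59×7.28.
Adiabatic: P_a = P₁(V₁/V₂)^γ = 1.59×7.28^(5/3).
P_a/P_b = (V₁/V₂)^(γ−1) = 7.28^(2/3) = 3.756.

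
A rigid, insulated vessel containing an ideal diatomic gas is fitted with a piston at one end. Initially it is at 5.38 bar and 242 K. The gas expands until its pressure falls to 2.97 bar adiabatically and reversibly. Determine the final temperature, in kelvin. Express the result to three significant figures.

T₂ ≈ 204 K

Along an adiabat T P^((1−γ)/γ) is constant, so T₂ = T₁ (P₂/P₁)^((γ−1)/γ).
For a diatomic ideal gas γ = 7/5, so (γ−1)/γ = 2/7.
T₂ = 242 × (2.97/5.38)^(2/7) = 204.2 K.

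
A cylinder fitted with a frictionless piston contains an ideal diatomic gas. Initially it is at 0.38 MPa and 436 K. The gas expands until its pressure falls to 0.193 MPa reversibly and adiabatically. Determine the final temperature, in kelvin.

Along an adiabat T P^((1−γ)/γ) is constant, so T₂ = T₁ (P₂/P₁)^((γ−1)/γ).
For a diatomic ideal gas γ = 7/5, so (γ−1)/γ = 2/7.
T₂ = 436 × (0.193/0.38)^(2/7) = 359.3 K.

T₂ ≈ 359 K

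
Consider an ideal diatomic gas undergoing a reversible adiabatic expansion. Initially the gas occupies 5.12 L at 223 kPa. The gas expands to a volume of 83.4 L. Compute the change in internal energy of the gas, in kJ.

γ = 7/5 for a diatomic ideal gas.
P₂ = P₁(V₁/V₂)^γ = 223×(5.12/83.4)^(7/5) = 4.484 kPa.
For a reversible adiabat, W_by_gas = (P₁V₁ − P₂V₂)/(γ−1).
W_by = (223000×0.00512 − 4484×0.0834) / (2/5) = 1920 J.
Q = 0 ⇒ ΔU = −W_by = -1920 J.

ΔU ≈ -1.92 kJ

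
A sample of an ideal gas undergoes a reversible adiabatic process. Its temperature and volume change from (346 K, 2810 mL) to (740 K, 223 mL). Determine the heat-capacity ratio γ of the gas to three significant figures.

TV^(γ−1) = const ⇒ γ − 1 = ln(T₂/T₁) / ln(V₁/V₂).
γ = 1 + ln(740/346) / ln(2810/223) = 1.3.

γ ≈ 1.30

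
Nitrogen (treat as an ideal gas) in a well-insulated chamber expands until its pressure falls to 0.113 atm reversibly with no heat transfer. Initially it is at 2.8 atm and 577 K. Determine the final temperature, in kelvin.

T₂ ≈ 231 K

Along an adiabat T P^((1−γ)/γ) is constant, so T₂ = T₁ (P₂/P₁)^((γ−1)/γ).
For a diatomic ideal gas γ = 7/5, so (γ−1)/γ = 2/7.
T₂ = 577 × (0.113/2.8)^(2/7) = 230.6 K.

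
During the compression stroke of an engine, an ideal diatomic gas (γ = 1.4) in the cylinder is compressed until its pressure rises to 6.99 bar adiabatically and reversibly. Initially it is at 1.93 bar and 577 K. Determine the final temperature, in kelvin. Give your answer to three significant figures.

T₂ ≈ 833 K

Along an adiabat T P^((1−γ)/γ) is constant, so T₂ = T₁ (P₂/P₁)^((γ−1)/γ).
T₂ = 577 × (6.99/1.93)^(0.286) = 833.4 K.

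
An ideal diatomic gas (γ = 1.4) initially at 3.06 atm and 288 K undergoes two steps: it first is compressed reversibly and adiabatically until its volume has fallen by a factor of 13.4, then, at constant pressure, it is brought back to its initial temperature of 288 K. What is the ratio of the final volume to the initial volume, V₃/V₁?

V₃/V₁ ≈ 0.0264

Adiabatic step: V₂/V₁ = 0.07463; T₂ = T₁·13.4^(0.4) = 813.3 K.
Isobaric step: V₃/V₂ = T₃/T₂ = 288/813.3.
V₃/V₁ = (V₂/V₁)(V₃/V₂) = 0.07463 × (288/813.3) = 0.02643.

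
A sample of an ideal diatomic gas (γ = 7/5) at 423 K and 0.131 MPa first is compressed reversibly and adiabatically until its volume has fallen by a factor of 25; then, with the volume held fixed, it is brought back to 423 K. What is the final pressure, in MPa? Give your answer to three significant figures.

P₃ ≈ 3.28 MPa

Adiabatic step (PV^γ = const): P₂ = 0.131×25^(7/5) = 11.87 MPa; T₂ = 423×25^(2/5) = 1533 K.
Isochoric: P₃ = P₂(T₃/T₂) = 11.87 × (423/1533) = 3.275 MPa.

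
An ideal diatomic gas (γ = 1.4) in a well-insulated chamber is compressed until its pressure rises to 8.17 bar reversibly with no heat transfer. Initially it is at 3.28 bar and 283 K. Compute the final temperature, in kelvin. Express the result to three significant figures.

T₂ ≈ 367 K

Along an adiabat T P^((1−γ)/γ) is constant, so T₂ = T₁ (P₂/P₁)^((γ−1)/γ).
T₂ = 283 × (8.17/3.28)^(0.286) = 367.3 K.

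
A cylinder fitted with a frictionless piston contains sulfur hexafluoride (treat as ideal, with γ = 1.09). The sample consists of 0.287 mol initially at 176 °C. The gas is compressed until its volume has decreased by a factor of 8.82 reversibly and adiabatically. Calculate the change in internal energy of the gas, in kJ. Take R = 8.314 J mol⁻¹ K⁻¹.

ΔU ≈ 2.58 kJ

For a reversible adiabat TV^(γ−1) is constant, so T₂ = T₁ (V₁/V₂)^(γ−1).
T₁ = 176 °C = 449.1 K.
T₂ = 449.1 × 8.82^(0.09) = 546.4 K.
Q = 0, so ΔU = W_on_gas = nCᵥΔT with Cᵥ = R/(γ−1) = 92.38 J/(mol·K).
ΔU = 0.287 × 92.38 × (546.4 − 449.1) = 2577 J.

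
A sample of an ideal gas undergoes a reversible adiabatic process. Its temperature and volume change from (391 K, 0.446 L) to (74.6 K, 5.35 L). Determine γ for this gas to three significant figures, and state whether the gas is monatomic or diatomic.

TV^(γ−1) = const ⇒ γ − 1 = ln(T₂/T₁) / ln(V₁/V₂).
γ = 1 + ln(74.6/391) / ln(0.446/5.35) = 1.667.
γ ≈ 1.67 is close to 5/3, so the gas is monatomic.

γ ≈ 1.67; monatomic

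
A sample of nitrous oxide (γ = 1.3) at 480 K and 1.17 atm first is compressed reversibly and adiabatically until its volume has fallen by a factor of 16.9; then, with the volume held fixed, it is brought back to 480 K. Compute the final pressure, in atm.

P₃ ≈ 19.8 atm

Adiabatic step (PV^γ = const): P₂ = 1.17×16.9^(1.3) = 46.18 atm; T₂ = 480×16.9^(0.3) = 1121 K.
Isochoric: P₃ = P₂(T₃/T₂) = 46.18 × (480/1121) = 19.77 atm.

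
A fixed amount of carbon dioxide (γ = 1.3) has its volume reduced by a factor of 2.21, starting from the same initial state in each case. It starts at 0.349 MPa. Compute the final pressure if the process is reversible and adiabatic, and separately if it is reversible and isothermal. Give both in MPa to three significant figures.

adiabatic: 0.978 MPa; isothermal: 0.771 MPa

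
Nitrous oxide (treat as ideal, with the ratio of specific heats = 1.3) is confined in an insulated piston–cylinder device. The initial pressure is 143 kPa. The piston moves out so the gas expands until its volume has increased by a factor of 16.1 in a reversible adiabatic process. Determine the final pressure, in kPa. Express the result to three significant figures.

P₂ ≈ 3.86 kPa

Since PV^γ is constant along a reversible adiabat, P₂ = P₁ (V₁/V₂)^γ.
P₂ = 143 × (1/16.1)^(1.3) = 3.859 kPa.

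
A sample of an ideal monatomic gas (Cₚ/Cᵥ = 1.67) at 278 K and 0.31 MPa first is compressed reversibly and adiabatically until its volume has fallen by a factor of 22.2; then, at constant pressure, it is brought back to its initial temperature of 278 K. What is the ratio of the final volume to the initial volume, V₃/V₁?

Adiabatic step: V₂/V₁ = 0.04505; T₂ = T₁·22.2^(0.67) = 2219 K.
Isobaric step: V₃/V₂ = T₃/T₂ = 278/2219.
V₃/V₁ = (V₂/V₁)(V₃/V₂) = 0.04505 × (278/2219) = 0.005644.

V₃/V₁ ≈ 0.00564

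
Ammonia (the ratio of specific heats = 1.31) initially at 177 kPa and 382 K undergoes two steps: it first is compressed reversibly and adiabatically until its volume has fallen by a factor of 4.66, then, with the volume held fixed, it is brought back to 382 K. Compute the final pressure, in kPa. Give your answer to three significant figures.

P₃ ≈ 825 kPa

Adiabatic step (PV^γ = const): P₂ = 177×4.66^(1.31) = 1329 kPa; T₂ = 382×4.66^(0.31) = 615.5 K.
Isochoric: P₃ = P₂(T₃/T₂) = 1329 × (382/615.5) = 824.8 kPa.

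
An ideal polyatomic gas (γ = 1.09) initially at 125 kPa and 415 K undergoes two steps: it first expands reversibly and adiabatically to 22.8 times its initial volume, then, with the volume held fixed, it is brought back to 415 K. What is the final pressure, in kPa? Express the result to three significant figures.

Adiabatic step (PV^γ = const): P₂ = 125×(1/22.8)^(1.09) = 4.138 kPa; T₂ = 415×(1/22.8)^(0.09) = 313.2 K.
Isochoric: P₃ = P₂(T₃/T₂) = 4.138 × (415/313.2) = 5.482 kPa.

P₃ ≈ 5.48 kPa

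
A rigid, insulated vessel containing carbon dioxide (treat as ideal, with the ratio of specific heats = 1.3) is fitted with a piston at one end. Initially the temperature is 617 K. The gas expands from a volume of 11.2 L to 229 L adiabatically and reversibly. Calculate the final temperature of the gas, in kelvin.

T₂ ≈ 250 K

Adiabatic: T₁V₁^(γ−1) = T₂V₂^(γ−1) ⇒ T₂ = T₁ (V₁/V₂)^(γ−1).
T₂ = 617 × (11.2/229)^(0.3) = 249.5 K.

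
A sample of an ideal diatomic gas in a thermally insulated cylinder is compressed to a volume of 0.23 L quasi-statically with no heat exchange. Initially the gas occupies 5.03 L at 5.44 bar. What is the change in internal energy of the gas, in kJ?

γ = 7/5 for a diatomic ideal gas.
P₂ = P₁(V₁/V₂)^γ = 5.44×(5.03/0.23)^(7/5) = 408.7 bar.
For a reversible adiabat, W_by_gas = (P₁V₁ − P₂V₂)/(γ−1).
W_by = (544000×0.00503 − 4.087×10^7×0.00023) / (2/5) = -16660 J.
Q = 0 ⇒ ΔU = −W_by = 16660 J.

ΔU ≈ 16.7 kJ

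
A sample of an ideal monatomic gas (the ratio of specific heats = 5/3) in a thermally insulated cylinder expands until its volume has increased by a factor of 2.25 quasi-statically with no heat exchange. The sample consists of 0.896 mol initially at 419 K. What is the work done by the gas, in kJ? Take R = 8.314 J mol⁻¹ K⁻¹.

For a reversible adiabat TV^(γ−1) is constant, so T₂ = T₁ (V₁/V₂)^(γ−1).
T₂ = 419 × (1/2.25)^(2/3) = 244 K.
Q = 0, so ΔU = W_on_gas = nCᵥΔT with Cᵥ = R/(γ−1) = 12.47 J/(mol·K).
ΔU = 0.896 × 12.47 × (244 − 419) = -1955 J.
Work done by the gas = −ΔU = 1955 J.

W ≈ 1.96 kJ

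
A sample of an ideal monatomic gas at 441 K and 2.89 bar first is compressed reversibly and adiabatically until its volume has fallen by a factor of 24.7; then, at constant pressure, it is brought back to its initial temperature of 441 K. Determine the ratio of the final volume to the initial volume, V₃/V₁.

V₃/V₁ ≈ 0.00477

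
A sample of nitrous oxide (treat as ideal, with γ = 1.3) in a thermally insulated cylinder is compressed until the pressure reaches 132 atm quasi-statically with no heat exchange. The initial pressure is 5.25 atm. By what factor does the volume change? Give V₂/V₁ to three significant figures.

From PV^γ = const, V₂/V₁ = (P₁/P₂)^(1/γ).
V₂/V₁ = (5.25/132)^(0.769) = 0.08371.

V₂/V₁ ≈ 0.0837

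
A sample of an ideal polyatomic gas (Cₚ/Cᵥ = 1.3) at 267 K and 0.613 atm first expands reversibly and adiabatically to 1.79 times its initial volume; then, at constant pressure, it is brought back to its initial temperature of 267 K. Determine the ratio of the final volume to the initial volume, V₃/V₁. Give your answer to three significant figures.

V₃/V₁ ≈ 2.13

Adiabatic step: V₂/V₁ = 1.79; T₂ = T₁·(1/1.79)^(0.3) = 224.2 K.
Isobaric step: V₃/V₂ = T₃/T₂ = 267/224.2.
V₃/V₁ = (V₂/V₁)(V₃/V₂) = 1.79 × (267/224.2) = 2.132.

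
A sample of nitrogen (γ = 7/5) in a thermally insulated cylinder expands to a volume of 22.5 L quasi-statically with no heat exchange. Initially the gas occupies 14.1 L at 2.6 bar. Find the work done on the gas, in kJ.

W ≈ -1.56 kJ

P₂ = P₁(V₁/V₂)^γ = 2.6×(14.1/22.5)^(7/5) = 1.352 bar.
For a reversible adiabat, W_by_gas = (P₁V₁ − P₂V₂)/(γ−1).
W_by = (260000×0.0141 − 135200×0.0225) / (2/5) = 1563 J.
W_on_gas = −W_by = -1563 J.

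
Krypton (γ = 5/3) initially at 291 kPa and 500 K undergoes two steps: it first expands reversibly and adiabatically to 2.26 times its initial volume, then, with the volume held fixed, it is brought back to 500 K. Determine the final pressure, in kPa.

P₃ ≈ 129 kPa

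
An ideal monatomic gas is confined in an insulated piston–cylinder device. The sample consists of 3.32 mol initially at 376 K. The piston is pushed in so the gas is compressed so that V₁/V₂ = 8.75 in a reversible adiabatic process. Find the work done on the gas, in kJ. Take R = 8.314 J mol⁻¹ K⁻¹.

Adiabatic: T₁V₁^(γ−1) = T₂V₂^(γ−1) ⇒ T₂ = T₁ (V₁/V₂)^(γ−1).
γ = 5/3 for a monatomic ideal gas, so γ−1 = 2/3.
T₂ = 376 × 8.75^(2/3) = 1597 K.
Q = 0, so ΔU = W_on_gas = nCᵥΔT with Cᵥ = R/(γ−1) = 12.47 J/(mol·K).
ΔU = 3.32 × 12.47 × (1597 − 376) = 50540 J.

W ≈ 50.5 kJ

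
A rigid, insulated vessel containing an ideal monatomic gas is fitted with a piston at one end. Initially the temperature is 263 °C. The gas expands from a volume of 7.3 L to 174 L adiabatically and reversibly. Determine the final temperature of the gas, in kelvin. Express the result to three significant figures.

T₂ ≈ 64.7 K

Adiabatic: T₁V₁^(γ−1) = T₂V₂^(γ−1) ⇒ T₂ = T₁ (V₁/V₂)^(γ−1).
For a monatomic ideal gas γ = 5/3, so γ−1 = 2/3.
T₁ = 263 °C = 536.1 K.
T₂ = 536.1 × (7.3/174)^(2/3) = 64.73 K.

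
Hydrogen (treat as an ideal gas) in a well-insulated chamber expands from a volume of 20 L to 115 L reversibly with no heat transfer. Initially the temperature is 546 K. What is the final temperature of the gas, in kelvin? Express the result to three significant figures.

T₂ ≈ 271 K

Adiabatic: T₁V₁^(γ−1) = T₂V₂^(γ−1) ⇒ T₂ = T₁ (V₁/V₂)^(γ−1).
For a diatomic ideal gas γ = 7/5, so γ−1 = 2/5.
T₂ = 546 × (20/115)^(2/5) = 271.2 K.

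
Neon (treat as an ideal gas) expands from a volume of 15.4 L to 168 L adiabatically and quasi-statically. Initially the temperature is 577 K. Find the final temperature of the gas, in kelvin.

T₂ ≈ 117 K

For a reversible adiabat TV^(γ−1) is constant, so T₂ = T₁ (V₁/V₂)^(γ−1).
For a monatomic ideal gas γ = 5/3, so γ−1 = 2/3.
T₂ = 577 × (15.4/168)^(2/3) = 117.3 K.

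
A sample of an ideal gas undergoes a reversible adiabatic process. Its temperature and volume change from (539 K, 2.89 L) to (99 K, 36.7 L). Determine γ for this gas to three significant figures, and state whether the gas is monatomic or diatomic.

TV^(γ−1) = const ⇒ γ − 1 = ln(T₂/T₁) / ln(V₁/V₂).
γ = 1 + ln(99/539) / ln(2.89/36.7) = 1.667.
γ ≈ 1.67 is close to 5/3, so the gas is monatomic.

γ ≈ 1.67; monatomic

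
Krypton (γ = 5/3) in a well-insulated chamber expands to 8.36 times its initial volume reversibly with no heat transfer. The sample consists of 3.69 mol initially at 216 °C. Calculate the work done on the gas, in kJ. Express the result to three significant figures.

For a reversible adiabat TV^(γ−1) is constant, so T₂ = T₁ (V₁/V₂)^(γ−1).
T₁ = 216 °C = 489.1 K.
T₂ = 489.1 × (1/8.36)^(2/3) = 118.8 K.
Q = 0, so ΔU = W_on_gas = nCᵥΔT with Cᵥ = R/(γ−1) = 12.47 J/(mol·K).
ΔU = 3.69 × 12.47 × (118.8 − 489.1) = -17050 J.

W ≈ -17.0 kJ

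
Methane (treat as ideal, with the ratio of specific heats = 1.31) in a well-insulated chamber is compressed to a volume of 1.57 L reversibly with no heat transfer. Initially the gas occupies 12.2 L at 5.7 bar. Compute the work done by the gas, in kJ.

P₂ = P₁(V₁/V₂)^γ = 5.7×(12.2/1.57)^(1.31) = 83.63 bar.
For a reversible adiabat, W_by_gas = (P₁V₁ − P₂V₂)/(γ−1).
W_by = (570000×0.0122 − 8.363×10^6×0.00157) / (0.31) = -19920 J.

W ≈ -19.9 kJ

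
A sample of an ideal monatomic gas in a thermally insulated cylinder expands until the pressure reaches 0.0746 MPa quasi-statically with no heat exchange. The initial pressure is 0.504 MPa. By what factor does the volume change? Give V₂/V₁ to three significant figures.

From PV^γ = const, V₂/V₁ = (P₁/P₂)^(1/γ).
For a monatomic ideal gas γ = 5/3.
V₂/V₁ = (0.504/0.0746)^(3/5) = 3.146.

V₂/V₁ ≈ 3.15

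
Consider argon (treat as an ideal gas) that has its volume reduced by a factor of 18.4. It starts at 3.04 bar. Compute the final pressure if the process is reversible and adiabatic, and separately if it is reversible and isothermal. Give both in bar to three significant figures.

adiabatic: 390 bar; isothermal: 55.9 bar

For a monatomic ideal gas γ = 5/3.
Isothermal: P₂ = P₁(V₁/V₂) = 3.04×18.4 = 55.94 bar.
Adiabatic: P₂ = P₁(V₁/V₂)^γ = 3.04×18.4^(5/3) = 389.9 bar.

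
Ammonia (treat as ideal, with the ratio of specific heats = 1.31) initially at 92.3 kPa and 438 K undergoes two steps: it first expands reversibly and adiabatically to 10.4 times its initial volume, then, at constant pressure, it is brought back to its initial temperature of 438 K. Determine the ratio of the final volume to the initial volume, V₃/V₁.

V₃/V₁ ≈ 21.5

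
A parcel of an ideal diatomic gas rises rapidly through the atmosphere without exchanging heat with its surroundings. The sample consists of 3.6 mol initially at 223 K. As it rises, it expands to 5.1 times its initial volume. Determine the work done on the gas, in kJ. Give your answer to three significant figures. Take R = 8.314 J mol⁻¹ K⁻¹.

W ≈ -7.99 kJ

For a reversible adiabat TV^(γ−1) is constant, so T₂ = T₁ (V₁/V₂)^(γ−1).
γ = 7/5 for a diatomic ideal gas, so γ−1 = 2/5.
T₂ = 223 × (1/5.1)^(2/5) = 116.2 K.
Q = 0, so ΔU = W_on_gas = nCᵥΔT with Cᵥ = R/(γ−1) = 20.79 J/(mol·K).
ΔU = 3.6 × 20.79 × (116.2 − 223) = -7990 J.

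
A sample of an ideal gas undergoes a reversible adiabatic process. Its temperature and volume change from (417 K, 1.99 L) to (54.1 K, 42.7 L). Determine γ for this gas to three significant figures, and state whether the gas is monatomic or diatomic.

γ ≈ 1.67; monatomic

TV^(γ−1) = const ⇒ γ − 1 = ln(T₂/T₁) / ln(V₁/V₂).
γ = 1 + ln(54.1/417) / ln(1.99/42.7) = 1.666.
γ ≈ 1.67 is close to 5/3, so the gas is monatomic.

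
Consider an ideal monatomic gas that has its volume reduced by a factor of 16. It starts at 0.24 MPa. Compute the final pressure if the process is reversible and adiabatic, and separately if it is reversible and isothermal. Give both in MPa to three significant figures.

For a monatomic ideal gas γ = 5/3.
Isothermal: P₂ = P₁(V₁/V₂) = 0.24×16 = 3.84 MPa.
Adiabatic: P₂ = P₁(V₁/V₂)^γ = 0.24×16^(5/3) = 24.38 MPa.

adiabatic: 24.4 MPa; isothermal: 3.84 MPa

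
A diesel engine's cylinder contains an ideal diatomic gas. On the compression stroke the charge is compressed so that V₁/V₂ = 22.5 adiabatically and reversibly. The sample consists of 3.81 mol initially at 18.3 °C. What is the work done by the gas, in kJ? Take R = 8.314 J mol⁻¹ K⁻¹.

For a reversible adiabat TV^(γ−1) is constant, so T₂ = T₁ (V₁/V₂)^(γ−1).
γ = 7/5 for a diatomic ideal gas, so γ−1 = 2/5.
T₁ = 18.3 °C = 291.4 K.
T₂ = 291.4 × 22.5^(2/5) = 1013 K.
Q = 0, so ΔU = W_on_gas = nCᵥΔT with Cᵥ = R/(γ−1) = 20.79 J/(mol·K).
ΔU = 3.81 × 20.79 × (1013 − 291.4) = 57110 J.
Work done by the gas = −ΔU = -57110 J.

W ≈ -57.1 kJ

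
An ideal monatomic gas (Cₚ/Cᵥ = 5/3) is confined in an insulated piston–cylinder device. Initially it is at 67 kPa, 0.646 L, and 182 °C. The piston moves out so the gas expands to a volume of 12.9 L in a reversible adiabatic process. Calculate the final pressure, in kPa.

P₂ ≈ 0.456 kPa

Since PV^γ is constant along a reversible adiabat, P₂ = P₁ (V₁/V₂)^γ.
P₂ = 67 × (0.646/12.9)^(5/3) = 0.4558 kPa.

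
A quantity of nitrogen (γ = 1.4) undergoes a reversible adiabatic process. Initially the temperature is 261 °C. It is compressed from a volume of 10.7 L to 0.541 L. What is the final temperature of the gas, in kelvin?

T₂ ≈ 1760 K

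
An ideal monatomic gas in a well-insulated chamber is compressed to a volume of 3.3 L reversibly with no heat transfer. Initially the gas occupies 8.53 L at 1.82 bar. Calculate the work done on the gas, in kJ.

γ = 5/3 for a monatomic ideal gas.
P₂ = P₁(V₁/V₂)^γ = 1.82×(8.53/3.3)^(5/3) = 8.861 bar.
For a reversible adiabat, W_by_gas = (P₁V₁ − P₂V₂)/(γ−1).
W_by = (182000×0.00853 − 886100×0.0033) / (2/3) = -2057 J.
W_on_gas = −W_by = 2057 J.

W ≈ 2.06 kJ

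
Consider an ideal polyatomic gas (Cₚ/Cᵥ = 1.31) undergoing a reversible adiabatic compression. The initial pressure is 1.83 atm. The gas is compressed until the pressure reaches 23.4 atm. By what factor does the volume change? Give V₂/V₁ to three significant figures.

V₂/V₁ ≈ 0.143

From PV^γ = const, V₂/V₁ = (P₁/P₂)^(1/γ).
V₂/V₁ = (1.83/23.4)^(0.763) = 0.1429.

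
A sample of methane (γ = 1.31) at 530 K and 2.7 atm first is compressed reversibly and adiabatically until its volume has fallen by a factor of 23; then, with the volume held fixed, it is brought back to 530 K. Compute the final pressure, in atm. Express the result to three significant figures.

P₃ ≈ 62.1 atm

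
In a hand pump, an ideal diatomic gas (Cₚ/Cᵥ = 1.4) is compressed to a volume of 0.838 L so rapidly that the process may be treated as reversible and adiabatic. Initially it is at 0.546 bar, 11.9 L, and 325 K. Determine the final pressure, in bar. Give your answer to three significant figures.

Since PV^γ is constant along a reversible adiabat, P₂ = P₁ (V₁/V₂)^γ.
P₂ = 0.546 × (11.9/0.838)^(1.4) = 22.41 bar.

P₂ ≈ 22.4 bar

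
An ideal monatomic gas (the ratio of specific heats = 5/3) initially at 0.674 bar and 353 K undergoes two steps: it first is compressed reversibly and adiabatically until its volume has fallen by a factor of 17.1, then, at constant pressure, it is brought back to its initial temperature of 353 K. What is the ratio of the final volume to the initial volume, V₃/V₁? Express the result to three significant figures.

Adiabatic step: V₂/V₁ = 0.05848; T₂ = T₁·17.1^(2/3) = 2343 K.
Isobaric step: V₃/V₂ = T₃/T₂ = 353/2343.
V₃/V₁ = (V₂/V₁)(V₃/V₂) = 0.05848 × (353/2343) = 0.008811.

V₃/V₁ ≈ 0.00881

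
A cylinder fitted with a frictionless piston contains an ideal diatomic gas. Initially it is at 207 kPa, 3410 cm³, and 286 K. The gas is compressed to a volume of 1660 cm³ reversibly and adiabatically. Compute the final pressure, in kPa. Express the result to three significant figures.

Since PV^γ is constant along a reversible adiabat, P₂ = P₁ (V₁/V₂)^γ.
γ = 7/5 for a diatomic ideal gas.
P₂ = 207 × (3410/1660)^(7/5) = 567.1 kPa.

P₂ ≈ 567 kPa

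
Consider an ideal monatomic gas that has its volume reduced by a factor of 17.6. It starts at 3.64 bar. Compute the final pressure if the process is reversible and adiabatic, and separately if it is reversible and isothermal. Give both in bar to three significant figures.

adiabatic: 433 bar; isothermal: 64.1 bar

For a monatomic ideal gas γ = 5/3.
Isothermal: P₂ = P₁(V₁/V₂) = 3.64×17.6 = 64.06 bar.
Adiabatic: P₂ = P₁(V₁/V₂)^γ = 3.64×17.6^(5/3) = 433.5 bar.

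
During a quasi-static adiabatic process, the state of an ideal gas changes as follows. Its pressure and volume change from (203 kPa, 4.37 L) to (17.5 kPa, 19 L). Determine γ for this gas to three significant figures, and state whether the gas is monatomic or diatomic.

PV^γ = const ⇒ γ = ln(P₂/P₁) / ln(V₁/V₂).
γ = ln(17.5/203) / ln(4.37/19) = 1.668.
γ ≈ 1.67 is close to 5/3, so the gas is monatomic.

γ ≈ 1.67; monatomic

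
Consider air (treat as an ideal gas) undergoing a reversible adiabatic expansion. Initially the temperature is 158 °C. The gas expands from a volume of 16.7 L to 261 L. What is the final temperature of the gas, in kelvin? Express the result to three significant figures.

Adiabatic: T₁V₁^(γ−1) = T₂V₂^(γ−1) ⇒ T₂ = T₁ (V₁/V₂)^(γ−1).
For a diatomic ideal gas γ = 7/5, so γ−1 = 2/5.
T₁ = 158 °C = 431.1 K.
T₂ = 431.1 × (16.7/261)^(2/5) = 143.6 K.

T₂ ≈ 144 K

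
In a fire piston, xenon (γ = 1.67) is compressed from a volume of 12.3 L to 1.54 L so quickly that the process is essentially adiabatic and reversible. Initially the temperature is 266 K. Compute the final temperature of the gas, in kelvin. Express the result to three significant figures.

T₂ ≈ 1070 K

For a reversible adiabat TV^(γ−1) is constant, so T₂ = T₁ (V₁/V₂)^(γ−1).
T₂ = 266 × (12.3/1.54)^(0.67) = 1070 K.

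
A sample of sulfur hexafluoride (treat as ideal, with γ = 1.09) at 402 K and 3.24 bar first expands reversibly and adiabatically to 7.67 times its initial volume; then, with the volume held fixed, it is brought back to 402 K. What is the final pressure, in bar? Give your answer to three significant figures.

P₃ ≈ 0.422 bar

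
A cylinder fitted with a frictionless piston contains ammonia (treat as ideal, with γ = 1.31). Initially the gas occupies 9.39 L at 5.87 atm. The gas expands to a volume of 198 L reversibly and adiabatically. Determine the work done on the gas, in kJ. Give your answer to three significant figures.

W ≈ -11.0 kJ

P₂ = P₁(V₁/V₂)^γ = 5.87×(9.39/198)^(1.31) = 0.1082 atm.
For a reversible adiabat, W_by_gas = (P₁V₁ − P₂V₂)/(γ−1).
W_by = (594800×0.00939 − 10960×0.198) / (0.31) = 11010 J.
W_on_gas = −W_by = -11010 J.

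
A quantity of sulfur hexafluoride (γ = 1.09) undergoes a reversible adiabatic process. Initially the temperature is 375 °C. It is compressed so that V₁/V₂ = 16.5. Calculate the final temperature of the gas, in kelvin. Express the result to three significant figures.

T₂ ≈ 834 K

Adiabatic: T₁V₁^(γ−1) = T₂V₂^(γ−1) ⇒ T₂ = T₁ (V₁/V₂)^(γ−1).
T₁ = 375 °C = 648.1 K.
T₂ = 648.1 × 16.5^(0.09) = 834.2 K.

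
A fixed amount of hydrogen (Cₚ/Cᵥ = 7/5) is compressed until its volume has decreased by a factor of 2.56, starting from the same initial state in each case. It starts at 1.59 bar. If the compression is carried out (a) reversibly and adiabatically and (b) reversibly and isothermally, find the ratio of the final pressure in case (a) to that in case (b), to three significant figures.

P_adiabatic / P_isothermal ≈ 1.46

Isothermal: P_b = P₁(V₁/V₂) = 1.59×2.56.
Adiabatic: P_a = P₁(V₁/V₂)^γ = 1.59×2.56^(7/5).
P_a/P_b = (V₁/V₂)^(γ−1) = 2.56^(2/5) = 1.456.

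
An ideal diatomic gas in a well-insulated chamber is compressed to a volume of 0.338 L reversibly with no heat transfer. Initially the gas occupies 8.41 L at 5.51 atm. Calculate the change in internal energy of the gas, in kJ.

γ = 7/5 for a diatomic ideal gas.
P₂ = P₁(V₁/V₂)^γ = 5.51×(8.41/0.338)^(7/5) = 495.9 atm.
For a reversible adiabat, W_by_gas = (P₁V₁ − P₂V₂)/(γ−1).
W_by = (558300×0.00841 − 5.025×10^7×0.000338) / (2/5) = -30720 J.
Q = 0 ⇒ ΔU = −W_by = 30720 J.

ΔU ≈ 30.7 kJ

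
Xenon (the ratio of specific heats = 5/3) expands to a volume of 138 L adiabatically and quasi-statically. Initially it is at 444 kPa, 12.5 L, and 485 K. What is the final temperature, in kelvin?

T₂ ≈ 97.8 K

Adiabatic: T₁V₁^(γ−1) = T₂V₂^(γ−1) ⇒ T₂ = T₁ (V₁/V₂)^(γ−1).
T₂ = 485 × (12.5/138)^(2/3) = 97.82 K.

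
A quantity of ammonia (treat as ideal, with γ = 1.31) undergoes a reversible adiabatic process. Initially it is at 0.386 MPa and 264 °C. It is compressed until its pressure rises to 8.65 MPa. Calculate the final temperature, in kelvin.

T₂ ≈ 1120 K

Adiabatic: T₂/T₁ = (P₂/P₁)^((γ−1)/γ).
T₁ = 264 °C = 537.1 K.
T₂ = 537.1 × (8.65/0.386)^(0.237) = 1121 K.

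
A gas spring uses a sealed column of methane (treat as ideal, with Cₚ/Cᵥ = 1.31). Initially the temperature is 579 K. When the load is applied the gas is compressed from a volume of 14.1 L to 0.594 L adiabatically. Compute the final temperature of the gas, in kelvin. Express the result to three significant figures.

T₂ ≈ 1550 K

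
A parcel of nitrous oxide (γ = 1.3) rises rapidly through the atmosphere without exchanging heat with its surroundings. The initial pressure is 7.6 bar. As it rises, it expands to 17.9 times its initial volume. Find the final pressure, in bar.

P₂ ≈ 0.179 bar

Adiabatic: P₁V₁^γ = P₂V₂^γ ⇒ P₂ = P₁ (V₁/V₂)^γ.
P₂ = 7.6 × (1/17.9)^(1.3) = 0.1787 bar.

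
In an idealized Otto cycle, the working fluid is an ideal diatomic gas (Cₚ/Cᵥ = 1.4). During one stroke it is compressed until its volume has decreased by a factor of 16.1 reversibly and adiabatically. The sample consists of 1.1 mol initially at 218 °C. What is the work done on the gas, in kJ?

Adiabatic: T₁V₁^(γ−1) = T₂V₂^(γ−1) ⇒ T₂ = T₁ (V₁/V₂)^(γ−1).
T₁ = 218 °C = 491.1 K.
T₂ = 491.1 × 16.1^(0.4) = 1493 K.
Q = 0, so ΔU = W_on_gas = nCᵥΔT with Cᵥ = R/(γ−1) = 20.79 J/(mol·K).
ΔU = 1.1 × 20.79 × (1493 − 491.1) = 22900 J.

W ≈ 22.9 kJ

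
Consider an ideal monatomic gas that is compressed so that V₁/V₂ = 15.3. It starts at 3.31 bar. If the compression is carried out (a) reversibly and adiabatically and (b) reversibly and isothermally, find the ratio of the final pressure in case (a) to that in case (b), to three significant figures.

For a monatomic ideal gas γ = 5/3.
Isothermal: P_b = P₁(V₁/V₂) = 3.31×15.3.
Adiabatic: P_a = P₁(V₁/V₂)^γ = 3.31×15.3^(5/3).
P_a/P_b = (V₁/V₂)^(γ−1) = 15.3^(2/3) = 6.163.

P_adiabatic / P_isothermal ≈ 6.16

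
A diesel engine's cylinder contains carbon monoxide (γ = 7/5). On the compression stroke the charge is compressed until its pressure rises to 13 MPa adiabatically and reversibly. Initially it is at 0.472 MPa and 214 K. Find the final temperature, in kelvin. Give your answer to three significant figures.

T₂ ≈ 552 K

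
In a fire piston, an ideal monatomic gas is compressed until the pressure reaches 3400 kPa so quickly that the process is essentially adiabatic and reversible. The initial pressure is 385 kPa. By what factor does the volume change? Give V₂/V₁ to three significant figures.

From PV^γ = const, V₂/V₁ = (P₁/P₂)^(1/γ).
For a monatomic ideal gas γ = 5/3.
V₂/V₁ = (385/3400)^(3/5) = 0.2706.

V₂/V₁ ≈ 0.271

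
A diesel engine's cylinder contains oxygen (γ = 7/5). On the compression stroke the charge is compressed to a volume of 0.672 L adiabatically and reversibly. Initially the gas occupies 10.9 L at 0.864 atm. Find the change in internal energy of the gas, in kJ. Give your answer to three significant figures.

ΔU ≈ 4.89 kJ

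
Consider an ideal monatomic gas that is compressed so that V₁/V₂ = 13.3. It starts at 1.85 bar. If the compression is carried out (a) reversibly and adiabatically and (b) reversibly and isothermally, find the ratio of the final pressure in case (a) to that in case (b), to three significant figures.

P_adiabatic / P_isothermal ≈ 5.61

For a monatomic ideal gas γ = 5/3.
Isothermal: P_b = P₁(V₁/V₂) = 1.85×13.3.
Adiabatic: P_a = P₁(V₁/V₂)^γ = 1.85×13.3^(5/3).
P_a/P_b = (V₁/V₂)^(γ−1) = 13.3^(2/3) = 5.614.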